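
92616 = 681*136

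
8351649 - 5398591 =2953058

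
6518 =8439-1921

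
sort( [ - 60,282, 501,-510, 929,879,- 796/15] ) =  [-510, - 60,-796/15,282, 501 , 879, 929] 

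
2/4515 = 2/4515 =0.00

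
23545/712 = 23545/712 =33.07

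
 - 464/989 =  - 1 + 525/989 = - 0.47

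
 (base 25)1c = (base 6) 101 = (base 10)37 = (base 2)100101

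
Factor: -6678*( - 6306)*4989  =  210094113852 = 2^2*3^4*7^1*53^1*  1051^1*1663^1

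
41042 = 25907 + 15135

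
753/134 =5+83/134 = 5.62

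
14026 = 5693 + 8333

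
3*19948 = 59844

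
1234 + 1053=2287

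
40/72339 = 40/72339 =0.00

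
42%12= 6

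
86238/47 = 1834 + 40/47 = 1834.85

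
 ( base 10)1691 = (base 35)1DB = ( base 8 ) 3233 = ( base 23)34C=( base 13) a01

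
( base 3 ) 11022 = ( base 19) 62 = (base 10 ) 116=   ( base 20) 5g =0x74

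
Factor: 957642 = 2^1 * 3^1*7^1*151^2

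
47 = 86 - 39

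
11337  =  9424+1913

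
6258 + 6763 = 13021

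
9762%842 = 500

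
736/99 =736/99 = 7.43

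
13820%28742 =13820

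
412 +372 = 784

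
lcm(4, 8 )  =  8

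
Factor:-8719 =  - 8719^1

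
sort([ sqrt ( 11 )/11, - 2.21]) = [ - 2.21,sqrt (11 )/11]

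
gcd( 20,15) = 5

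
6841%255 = 211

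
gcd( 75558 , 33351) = 3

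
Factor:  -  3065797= - 7^1*17^1 * 25763^1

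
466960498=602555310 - 135594812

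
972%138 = 6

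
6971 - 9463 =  - 2492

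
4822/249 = 19 + 91/249 = 19.37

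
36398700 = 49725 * 732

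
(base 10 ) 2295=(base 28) 2PR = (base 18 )719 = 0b100011110111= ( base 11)17A7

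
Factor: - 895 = - 5^1*179^1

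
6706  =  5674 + 1032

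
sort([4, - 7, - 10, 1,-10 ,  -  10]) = [ - 10, - 10, - 10,-7,  1, 4]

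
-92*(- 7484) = 688528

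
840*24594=20658960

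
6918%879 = 765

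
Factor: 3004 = 2^2*751^1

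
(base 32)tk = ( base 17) 34D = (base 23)1i5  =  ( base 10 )948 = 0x3b4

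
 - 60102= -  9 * 6678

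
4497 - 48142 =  - 43645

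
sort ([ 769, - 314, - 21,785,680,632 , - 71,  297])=[-314, - 71, - 21, 297, 632,680, 769, 785] 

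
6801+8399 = 15200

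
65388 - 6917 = 58471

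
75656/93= 75656/93 = 813.51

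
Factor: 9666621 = 3^4*131^1*911^1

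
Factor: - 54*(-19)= 2^1*3^3*19^1 = 1026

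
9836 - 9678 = 158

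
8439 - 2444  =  5995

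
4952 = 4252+700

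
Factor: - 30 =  -2^1* 3^1 *5^1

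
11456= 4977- - 6479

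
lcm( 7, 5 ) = 35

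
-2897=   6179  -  9076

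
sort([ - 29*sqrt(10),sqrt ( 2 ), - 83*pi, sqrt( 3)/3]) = [ - 83*pi, - 29*sqrt ( 10),sqrt( 3 ) /3,sqrt( 2) ]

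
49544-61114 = - 11570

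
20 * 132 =2640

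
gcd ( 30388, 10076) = 4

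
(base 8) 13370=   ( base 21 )D70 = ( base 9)8053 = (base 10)5880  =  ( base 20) EE0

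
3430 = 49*70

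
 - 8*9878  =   - 79024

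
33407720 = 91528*365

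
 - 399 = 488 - 887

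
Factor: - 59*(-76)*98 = 2^3 * 7^2 * 19^1* 59^1 = 439432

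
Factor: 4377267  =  3^3*223^1*727^1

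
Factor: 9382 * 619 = 5807458 = 2^1*619^1*4691^1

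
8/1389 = 8/1389 = 0.01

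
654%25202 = 654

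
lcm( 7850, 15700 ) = 15700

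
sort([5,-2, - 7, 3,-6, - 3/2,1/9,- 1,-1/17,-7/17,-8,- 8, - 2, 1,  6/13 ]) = [-8,-8,-7,-6, - 2,-2, - 3/2, -1, - 7/17,-1/17, 1/9, 6/13,1,3,5]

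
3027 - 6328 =- 3301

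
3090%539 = 395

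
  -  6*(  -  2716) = 16296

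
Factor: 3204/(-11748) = -3/11 = -  3^1*11^( -1 )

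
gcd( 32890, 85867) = 1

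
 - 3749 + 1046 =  - 2703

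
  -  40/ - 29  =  1 + 11/29 = 1.38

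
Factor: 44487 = 3^2*4943^1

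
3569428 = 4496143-926715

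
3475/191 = 18  +  37/191 = 18.19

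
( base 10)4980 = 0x1374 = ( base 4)1031310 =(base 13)2361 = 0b1001101110100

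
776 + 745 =1521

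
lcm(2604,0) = 0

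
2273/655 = 3 + 308/655 = 3.47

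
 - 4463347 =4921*( - 907) 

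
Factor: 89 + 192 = 281^1 = 281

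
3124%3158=3124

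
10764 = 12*897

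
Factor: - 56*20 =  - 2^5 * 5^1*7^1 = - 1120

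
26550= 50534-23984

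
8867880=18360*483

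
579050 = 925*626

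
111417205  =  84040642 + 27376563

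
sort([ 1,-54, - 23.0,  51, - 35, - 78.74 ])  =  [ - 78.74, - 54, - 35, - 23.0, 1,51] 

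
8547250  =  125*68378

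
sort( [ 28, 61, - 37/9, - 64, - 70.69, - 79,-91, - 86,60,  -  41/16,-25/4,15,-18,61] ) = [ - 91, - 86, - 79, - 70.69, - 64,-18, - 25/4,-37/9,-41/16,15,28 , 60 , 61,61]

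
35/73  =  35/73= 0.48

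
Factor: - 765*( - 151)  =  3^2*5^1*17^1*151^1 = 115515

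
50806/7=7258 = 7258.00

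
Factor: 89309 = 11^1*23^1*353^1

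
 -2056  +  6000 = 3944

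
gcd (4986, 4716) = 18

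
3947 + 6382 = 10329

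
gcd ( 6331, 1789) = 1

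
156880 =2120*74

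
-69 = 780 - 849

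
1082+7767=8849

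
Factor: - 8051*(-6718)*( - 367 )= - 2^1*83^1*97^1*367^1*3359^1 = - 19849788806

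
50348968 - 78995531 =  - 28646563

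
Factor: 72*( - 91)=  - 2^3 * 3^2*7^1*13^1 = - 6552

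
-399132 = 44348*( - 9)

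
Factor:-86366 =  - 2^1*7^1*31^1*199^1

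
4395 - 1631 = 2764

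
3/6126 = 1/2042 = 0.00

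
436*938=408968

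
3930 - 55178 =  - 51248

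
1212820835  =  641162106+571658729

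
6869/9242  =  6869/9242 = 0.74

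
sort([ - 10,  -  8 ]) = [ - 10, - 8 ]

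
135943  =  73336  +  62607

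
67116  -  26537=40579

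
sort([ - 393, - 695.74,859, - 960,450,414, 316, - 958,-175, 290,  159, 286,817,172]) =[ - 960,- 958, - 695.74, - 393, - 175,159, 172,286, 290,316,414,450, 817, 859]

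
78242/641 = 122 + 40/641 = 122.06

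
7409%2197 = 818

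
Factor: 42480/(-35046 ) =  - 2^3*3^(  -  1 )*5^1*11^( - 1 ) = -40/33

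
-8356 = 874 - 9230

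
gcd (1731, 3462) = 1731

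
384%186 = 12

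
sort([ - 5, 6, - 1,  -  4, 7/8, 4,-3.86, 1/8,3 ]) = [ - 5,-4, - 3.86 , - 1, 1/8, 7/8,3,  4, 6]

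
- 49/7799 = - 49/7799 = - 0.01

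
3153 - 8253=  - 5100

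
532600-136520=396080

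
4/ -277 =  - 4/277 = - 0.01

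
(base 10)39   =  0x27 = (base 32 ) 17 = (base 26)1d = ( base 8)47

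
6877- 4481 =2396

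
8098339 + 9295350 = 17393689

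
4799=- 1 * (  -  4799)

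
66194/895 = 66194/895 = 73.96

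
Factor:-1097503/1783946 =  -64559/104938 =- 2^(-1)*11^1*71^( - 1)*739^(- 1) * 5869^1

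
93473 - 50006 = 43467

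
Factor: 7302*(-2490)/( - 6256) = 4545495/1564 = 2^ ( - 2)*3^2*5^1*17^(-1)*23^(-1 )*83^1*1217^1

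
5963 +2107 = 8070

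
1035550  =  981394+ 54156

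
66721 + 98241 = 164962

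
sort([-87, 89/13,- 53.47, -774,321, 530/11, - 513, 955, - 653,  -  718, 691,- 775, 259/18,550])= [-775,-774 , - 718, - 653 , -513, - 87,-53.47,89/13,259/18,530/11, 321,550, 691,  955]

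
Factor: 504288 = 2^5*3^2*17^1 * 103^1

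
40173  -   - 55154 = 95327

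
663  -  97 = 566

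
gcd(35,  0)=35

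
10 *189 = 1890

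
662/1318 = 331/659=0.50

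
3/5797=3/5797 = 0.00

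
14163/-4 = -3541 + 1/4 = - 3540.75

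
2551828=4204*607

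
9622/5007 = 1+4615/5007= 1.92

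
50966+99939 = 150905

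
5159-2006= 3153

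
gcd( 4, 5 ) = 1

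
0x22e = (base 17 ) 1FE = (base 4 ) 20232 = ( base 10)558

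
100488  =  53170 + 47318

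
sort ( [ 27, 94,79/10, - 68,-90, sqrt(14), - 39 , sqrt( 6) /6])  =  [ - 90, - 68, - 39, sqrt( 6 )/6, sqrt( 14), 79/10, 27, 94] 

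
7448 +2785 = 10233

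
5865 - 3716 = 2149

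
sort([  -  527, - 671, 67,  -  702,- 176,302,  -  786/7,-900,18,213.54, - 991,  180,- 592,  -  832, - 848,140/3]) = [  -  991, - 900,-848,  -  832, - 702,-671,  -  592, - 527, - 176,  -  786/7, 18, 140/3, 67, 180 , 213.54, 302]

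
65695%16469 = 16288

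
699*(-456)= - 318744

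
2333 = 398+1935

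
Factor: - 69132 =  - 2^2*3^1*7^1*823^1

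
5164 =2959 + 2205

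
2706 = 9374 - 6668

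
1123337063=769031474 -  - 354305589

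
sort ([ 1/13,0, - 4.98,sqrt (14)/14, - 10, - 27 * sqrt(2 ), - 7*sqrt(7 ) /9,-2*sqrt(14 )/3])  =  [-27*sqrt(2),-10, -4.98, - 2*sqrt(14)/3, - 7*sqrt(7) /9,0, 1/13,sqrt(14 ) /14 ]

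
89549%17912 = 17901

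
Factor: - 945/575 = -189/115 = -  3^3*5^( - 1 )*7^1*23^(  -  1)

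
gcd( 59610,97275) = 15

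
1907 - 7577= - 5670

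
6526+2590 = 9116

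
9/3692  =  9/3692  =  0.00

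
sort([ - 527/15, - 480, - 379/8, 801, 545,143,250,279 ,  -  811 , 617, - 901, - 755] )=[  -  901, - 811, - 755, - 480, - 379/8,-527/15 , 143, 250,279,545,617,  801]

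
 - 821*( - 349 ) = 286529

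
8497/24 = 354 + 1/24 = 354.04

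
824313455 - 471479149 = 352834306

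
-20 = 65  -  85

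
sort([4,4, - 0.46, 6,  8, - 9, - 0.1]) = [ - 9, - 0.46, -0.1,4, 4, 6, 8]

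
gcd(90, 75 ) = 15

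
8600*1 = 8600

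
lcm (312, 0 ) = 0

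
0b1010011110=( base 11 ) 55a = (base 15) 2ea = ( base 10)670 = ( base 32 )KU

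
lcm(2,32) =32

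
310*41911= 12992410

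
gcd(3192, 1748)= 76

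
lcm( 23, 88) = 2024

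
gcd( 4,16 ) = 4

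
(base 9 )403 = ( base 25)D2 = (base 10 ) 327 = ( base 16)147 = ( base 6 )1303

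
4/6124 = 1/1531 = 0.00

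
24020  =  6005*4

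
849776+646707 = 1496483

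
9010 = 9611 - 601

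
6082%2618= 846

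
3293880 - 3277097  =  16783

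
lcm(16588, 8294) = 16588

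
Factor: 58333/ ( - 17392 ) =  - 2^( - 4)* 11^1*1087^( - 1)*5303^1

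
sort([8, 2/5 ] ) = [ 2/5,8 ] 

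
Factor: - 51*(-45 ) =3^3*5^1 * 17^1 =2295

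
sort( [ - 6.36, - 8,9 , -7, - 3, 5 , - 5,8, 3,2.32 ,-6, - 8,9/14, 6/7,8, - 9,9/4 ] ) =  [ -9, - 8, -8, - 7,-6.36,- 6,-5, - 3 , 9/14,6/7 , 9/4,2.32, 3, 5,8,8,9 ] 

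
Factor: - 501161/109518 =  - 2^( - 1)* 3^ ( - 1 )* 47^1* 10663^1*18253^( - 1 ) 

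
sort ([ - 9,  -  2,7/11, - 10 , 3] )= [ - 10, - 9, - 2, 7/11, 3]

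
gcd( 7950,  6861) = 3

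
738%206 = 120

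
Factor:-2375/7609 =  -5^3*7^ ( - 1 ) * 19^1 * 1087^ ( - 1) 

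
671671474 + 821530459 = 1493201933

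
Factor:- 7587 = -3^3*281^1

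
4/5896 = 1/1474 = 0.00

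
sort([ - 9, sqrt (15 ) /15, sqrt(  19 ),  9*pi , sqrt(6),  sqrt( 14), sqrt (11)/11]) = [ - 9,sqrt( 15 ) /15, sqrt( 11)/11 , sqrt( 6) , sqrt( 14 ), sqrt( 19 ), 9*pi]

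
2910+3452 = 6362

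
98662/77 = 1281 + 25/77=1281.32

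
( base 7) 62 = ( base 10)44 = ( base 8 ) 54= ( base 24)1k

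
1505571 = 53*28407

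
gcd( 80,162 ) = 2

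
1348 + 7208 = 8556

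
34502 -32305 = 2197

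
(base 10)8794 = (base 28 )b62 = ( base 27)c1j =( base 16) 225A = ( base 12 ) 510a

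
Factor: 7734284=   2^2*1933571^1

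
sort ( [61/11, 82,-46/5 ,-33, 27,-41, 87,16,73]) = [  -  41, - 33, - 46/5,61/11,  16,27,73, 82,87] 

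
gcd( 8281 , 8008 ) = 91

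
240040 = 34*7060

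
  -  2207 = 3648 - 5855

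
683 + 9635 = 10318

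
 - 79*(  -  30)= 2370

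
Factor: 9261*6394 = 59214834 = 2^1*3^3*7^3*23^1 *139^1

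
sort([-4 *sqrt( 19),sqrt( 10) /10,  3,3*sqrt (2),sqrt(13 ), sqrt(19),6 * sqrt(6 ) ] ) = [ - 4* sqrt( 19), sqrt(10)/10, 3, sqrt ( 13) , 3*sqrt(2 ),  sqrt ( 19),6*sqrt(6 ) ] 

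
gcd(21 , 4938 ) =3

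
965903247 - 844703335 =121199912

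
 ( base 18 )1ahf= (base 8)22261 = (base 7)36246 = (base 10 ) 9393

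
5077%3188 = 1889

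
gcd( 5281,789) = 1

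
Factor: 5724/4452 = 9/7 =3^2*7^( - 1) 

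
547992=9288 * 59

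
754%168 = 82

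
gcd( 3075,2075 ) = 25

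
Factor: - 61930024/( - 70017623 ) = 2^3*31^( - 1 )*173741^ ( - 1 )*595481^1 = 4763848/5385971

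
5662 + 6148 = 11810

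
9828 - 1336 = 8492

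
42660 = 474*90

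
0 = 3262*0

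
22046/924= 23 + 397/462=23.86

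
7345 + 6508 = 13853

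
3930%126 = 24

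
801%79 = 11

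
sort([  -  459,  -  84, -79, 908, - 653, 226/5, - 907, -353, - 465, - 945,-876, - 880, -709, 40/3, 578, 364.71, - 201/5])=[ - 945,-907, - 880, - 876, -709, - 653, - 465, - 459, - 353, - 84, - 79,-201/5,40/3, 226/5,  364.71,578, 908 ]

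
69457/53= 69457/53 =1310.51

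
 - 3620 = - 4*905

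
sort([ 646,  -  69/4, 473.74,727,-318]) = [ - 318, - 69/4,473.74, 646,727 ]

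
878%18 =14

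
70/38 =35/19 = 1.84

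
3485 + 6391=9876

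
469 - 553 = -84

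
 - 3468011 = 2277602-5745613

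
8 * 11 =88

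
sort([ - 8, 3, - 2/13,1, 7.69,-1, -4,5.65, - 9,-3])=[ - 9, -8, -4, - 3, - 1,-2/13, 1 , 3,5.65, 7.69]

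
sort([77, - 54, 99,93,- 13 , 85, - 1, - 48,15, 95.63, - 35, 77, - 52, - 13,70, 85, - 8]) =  [ - 54, - 52,-48, - 35, - 13, - 13, -8, -1, 15, 70,77, 77, 85, 85, 93, 95.63, 99]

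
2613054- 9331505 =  - 6718451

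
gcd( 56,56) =56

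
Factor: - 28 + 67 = 3^1*13^1 = 39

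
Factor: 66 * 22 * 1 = 1452 = 2^2 * 3^1*11^2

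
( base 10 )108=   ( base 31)3F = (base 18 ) 60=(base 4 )1230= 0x6C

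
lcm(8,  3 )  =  24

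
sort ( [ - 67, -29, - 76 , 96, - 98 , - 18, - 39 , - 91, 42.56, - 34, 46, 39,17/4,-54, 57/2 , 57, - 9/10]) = [ - 98,  -  91, - 76, -67,-54, - 39, - 34, - 29, - 18, - 9/10, 17/4, 57/2,39, 42.56,46, 57 , 96 ]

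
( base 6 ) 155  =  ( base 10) 71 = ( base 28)2F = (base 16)47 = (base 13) 56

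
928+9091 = 10019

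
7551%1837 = 203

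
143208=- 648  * (-221 ) 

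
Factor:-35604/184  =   - 2^(-1 )*3^2*43^1 = - 387/2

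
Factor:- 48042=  - 2^1 *3^2*17^1*157^1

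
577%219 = 139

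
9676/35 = 276 + 16/35 = 276.46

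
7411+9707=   17118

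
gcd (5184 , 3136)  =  64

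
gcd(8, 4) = 4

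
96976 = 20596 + 76380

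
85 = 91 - 6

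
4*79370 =317480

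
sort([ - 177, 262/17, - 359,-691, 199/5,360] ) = [  -  691, - 359,  -  177,262/17, 199/5,360]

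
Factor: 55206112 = 2^5*13^1*132707^1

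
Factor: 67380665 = 5^1*11^2 * 111373^1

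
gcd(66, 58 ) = 2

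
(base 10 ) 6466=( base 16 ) 1942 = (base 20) G36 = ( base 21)edj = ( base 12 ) 38AA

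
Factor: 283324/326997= 2^2 * 3^( - 4)*11^( - 1 ) * 193^1 = 772/891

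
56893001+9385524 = 66278525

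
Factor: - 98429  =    -  98429^1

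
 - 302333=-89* 3397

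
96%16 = 0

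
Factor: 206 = 2^1*103^1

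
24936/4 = 6234 = 6234.00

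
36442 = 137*266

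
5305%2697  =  2608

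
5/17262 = 5/17262 = 0.00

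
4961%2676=2285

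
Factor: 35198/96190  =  5^( - 1 )*9619^(- 1)*17599^1=17599/48095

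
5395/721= 7  +  348/721=7.48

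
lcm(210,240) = 1680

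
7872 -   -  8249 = 16121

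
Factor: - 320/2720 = -2^1*17^( - 1 ) = - 2/17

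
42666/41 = 42666/41 = 1040.63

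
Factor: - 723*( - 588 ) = 2^2*3^2*7^2*241^1=425124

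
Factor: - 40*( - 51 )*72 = 2^6*3^3*5^1*17^1 = 146880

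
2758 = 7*394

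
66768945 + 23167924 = 89936869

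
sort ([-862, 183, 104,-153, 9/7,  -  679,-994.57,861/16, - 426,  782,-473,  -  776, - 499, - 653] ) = [  -  994.57, -862,-776, - 679, - 653 , - 499,  -  473, -426 , - 153,9/7,861/16,104,183 , 782 ] 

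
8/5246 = 4/2623 = 0.00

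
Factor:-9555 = -3^1*5^1 * 7^2*13^1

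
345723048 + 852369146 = 1198092194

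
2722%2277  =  445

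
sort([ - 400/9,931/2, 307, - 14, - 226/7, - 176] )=[  -  176 , - 400/9, - 226/7  , - 14, 307 , 931/2 ]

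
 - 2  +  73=71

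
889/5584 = 889/5584 = 0.16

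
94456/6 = 47228/3 =15742.67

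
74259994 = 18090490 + 56169504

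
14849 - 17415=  - 2566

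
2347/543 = 2347/543 = 4.32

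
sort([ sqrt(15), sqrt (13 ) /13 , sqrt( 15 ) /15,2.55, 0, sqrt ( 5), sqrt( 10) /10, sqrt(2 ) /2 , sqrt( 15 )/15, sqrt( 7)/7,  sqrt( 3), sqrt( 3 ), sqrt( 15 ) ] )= [ 0, sqrt (15 ) /15,  sqrt(15 ) /15, sqrt( 13 ) /13,sqrt( 10 )/10,sqrt( 7) /7,sqrt (2) /2, sqrt(3 ),sqrt( 3 ),sqrt( 5),2.55, sqrt( 15 ),sqrt(15)]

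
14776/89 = 166 + 2/89 = 166.02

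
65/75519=65/75519 = 0.00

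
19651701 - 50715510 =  - 31063809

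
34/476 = 1/14= 0.07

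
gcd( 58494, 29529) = 3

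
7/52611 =7/52611 = 0.00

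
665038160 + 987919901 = 1652958061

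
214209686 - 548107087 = -333897401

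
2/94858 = 1/47429 = 0.00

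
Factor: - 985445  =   - 5^1*197089^1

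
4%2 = 0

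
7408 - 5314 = 2094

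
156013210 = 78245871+77767339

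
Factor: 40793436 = 2^2*3^3*377717^1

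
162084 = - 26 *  ( - 6234)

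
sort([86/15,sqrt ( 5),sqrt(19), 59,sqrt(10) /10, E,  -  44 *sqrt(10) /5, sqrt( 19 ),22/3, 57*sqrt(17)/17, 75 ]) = [ - 44 * sqrt( 10) /5,sqrt( 10)/10,sqrt(5),E,sqrt (19 ), sqrt(19),86/15,22/3, 57*sqrt( 17)/17, 59,75]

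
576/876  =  48/73 = 0.66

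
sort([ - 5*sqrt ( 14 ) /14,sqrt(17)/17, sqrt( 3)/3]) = [ - 5*sqrt( 14 ) /14, sqrt(17)/17,sqrt(3) /3]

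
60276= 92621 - 32345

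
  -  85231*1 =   -  85231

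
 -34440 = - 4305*8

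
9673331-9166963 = 506368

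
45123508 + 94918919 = 140042427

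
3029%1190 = 649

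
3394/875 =3394/875=   3.88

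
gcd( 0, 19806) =19806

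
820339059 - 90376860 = 729962199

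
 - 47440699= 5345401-52786100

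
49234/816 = 24617/408 =60.34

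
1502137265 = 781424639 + 720712626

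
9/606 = 3/202=0.01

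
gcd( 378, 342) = 18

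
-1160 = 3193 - 4353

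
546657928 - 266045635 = 280612293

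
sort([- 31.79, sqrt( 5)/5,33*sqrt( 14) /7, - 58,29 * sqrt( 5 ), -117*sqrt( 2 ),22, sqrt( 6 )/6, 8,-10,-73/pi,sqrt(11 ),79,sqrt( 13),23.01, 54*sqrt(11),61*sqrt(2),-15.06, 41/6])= [ - 117*sqrt( 2), - 58,-31.79 , - 73/pi, - 15.06, -10,sqrt(6)/6, sqrt( 5 )/5 , sqrt( 11), sqrt(13) , 41/6,8,33*sqrt( 14)/7,  22,  23.01, 29*sqrt( 5 ),79,61 * sqrt( 2), 54*sqrt( 11)]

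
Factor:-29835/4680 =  -2^(-3)*3^1 *17^1 = - 51/8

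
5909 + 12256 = 18165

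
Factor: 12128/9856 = 379/308 = 2^(-2)*7^( - 1 )*11^( - 1 )*379^1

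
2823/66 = 42 + 17/22  =  42.77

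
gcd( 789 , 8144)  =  1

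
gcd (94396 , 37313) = 1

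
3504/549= 1168/183 = 6.38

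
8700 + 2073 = 10773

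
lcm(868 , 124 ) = 868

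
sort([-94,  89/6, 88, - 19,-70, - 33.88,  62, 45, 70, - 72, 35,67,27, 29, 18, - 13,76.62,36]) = [ - 94 ,-72,-70, - 33.88, - 19, - 13,89/6,18,27 , 29,35,36,45,62,67,70, 76.62, 88] 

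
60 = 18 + 42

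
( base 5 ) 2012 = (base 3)100112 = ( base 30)8h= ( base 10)257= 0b100000001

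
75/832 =75/832  =  0.09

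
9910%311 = 269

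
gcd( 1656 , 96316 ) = 4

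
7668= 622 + 7046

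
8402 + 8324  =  16726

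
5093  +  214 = 5307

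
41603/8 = 41603/8 = 5200.38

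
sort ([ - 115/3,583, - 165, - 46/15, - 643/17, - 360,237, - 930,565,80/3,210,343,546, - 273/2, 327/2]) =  [ - 930, - 360, - 165, - 273/2,-115/3,-643/17, - 46/15, 80/3,327/2,210,237,343,546, 565,583 ] 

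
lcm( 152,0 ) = 0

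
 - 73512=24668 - 98180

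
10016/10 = 1001 + 3/5=1001.60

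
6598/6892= 3299/3446 = 0.96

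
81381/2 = 81381/2 = 40690.50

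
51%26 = 25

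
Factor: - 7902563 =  - 281^1*28123^1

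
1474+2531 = 4005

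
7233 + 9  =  7242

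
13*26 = 338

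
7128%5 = 3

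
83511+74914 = 158425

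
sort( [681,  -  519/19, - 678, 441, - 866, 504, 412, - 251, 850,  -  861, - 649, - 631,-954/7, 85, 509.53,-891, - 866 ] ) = [  -  891,-866, - 866,  -  861,  -  678 , - 649, - 631, - 251, - 954/7 , - 519/19, 85, 412, 441 , 504,509.53, 681, 850]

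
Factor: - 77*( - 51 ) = 3927 = 3^1* 7^1*11^1*17^1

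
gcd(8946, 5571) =9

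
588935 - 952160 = -363225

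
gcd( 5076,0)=5076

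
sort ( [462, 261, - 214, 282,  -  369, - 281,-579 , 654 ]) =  [ -579, - 369,  -  281, - 214, 261, 282, 462,654 ] 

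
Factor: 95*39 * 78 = 2^1*3^2*5^1*13^2 * 19^1=288990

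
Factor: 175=5^2*7^1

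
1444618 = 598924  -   - 845694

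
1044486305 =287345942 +757140363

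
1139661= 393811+745850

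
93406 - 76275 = 17131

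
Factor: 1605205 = 5^1 *7^1 * 45863^1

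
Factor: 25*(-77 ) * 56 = - 107800 = -2^3*5^2*7^2 * 11^1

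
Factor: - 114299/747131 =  - 7^( - 1)* 11^( - 1 )*31^( - 1 )*313^( - 1 )*114299^1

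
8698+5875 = 14573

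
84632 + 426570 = 511202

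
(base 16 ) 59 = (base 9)108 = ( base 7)155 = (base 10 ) 89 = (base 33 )2n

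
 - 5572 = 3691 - 9263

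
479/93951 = 479/93951 =0.01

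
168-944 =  - 776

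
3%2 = 1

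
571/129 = 4  +  55/129 = 4.43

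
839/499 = 839/499= 1.68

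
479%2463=479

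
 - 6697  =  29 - 6726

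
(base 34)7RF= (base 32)8Q1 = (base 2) 10001101000001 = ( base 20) 12B5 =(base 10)9025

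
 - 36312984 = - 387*93832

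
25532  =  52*491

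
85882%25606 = 9064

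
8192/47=8192/47 = 174.30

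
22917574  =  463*49498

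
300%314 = 300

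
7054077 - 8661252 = - 1607175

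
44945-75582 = -30637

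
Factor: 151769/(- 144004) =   -  2^(-2 )*7^(-1 )*37^( - 1 )*139^(  -  1)*151769^1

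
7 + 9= 16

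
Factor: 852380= 2^2  *  5^1*17^1 * 23^1*109^1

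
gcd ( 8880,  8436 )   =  444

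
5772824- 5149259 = 623565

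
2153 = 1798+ 355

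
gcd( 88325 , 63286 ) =1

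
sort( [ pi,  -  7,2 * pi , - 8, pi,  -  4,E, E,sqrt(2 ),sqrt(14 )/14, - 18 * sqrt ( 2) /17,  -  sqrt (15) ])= [ - 8 , - 7,-4, - sqrt( 15) ,  -  18*sqrt( 2)/17,sqrt(14 ) /14 , sqrt(2),  E, E,pi,pi,2*pi]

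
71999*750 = 53999250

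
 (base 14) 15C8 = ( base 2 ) 111100111100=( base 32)3ps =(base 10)3900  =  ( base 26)5K0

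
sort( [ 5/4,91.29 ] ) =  [5/4,91.29]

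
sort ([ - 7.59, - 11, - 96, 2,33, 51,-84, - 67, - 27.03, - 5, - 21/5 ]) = [ - 96 , - 84, - 67, - 27.03, -11, - 7.59,-5, - 21/5, 2, 33,51]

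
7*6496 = 45472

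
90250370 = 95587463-5337093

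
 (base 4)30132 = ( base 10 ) 798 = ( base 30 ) qi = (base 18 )286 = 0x31e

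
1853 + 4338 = 6191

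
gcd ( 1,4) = 1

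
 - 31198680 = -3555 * 8776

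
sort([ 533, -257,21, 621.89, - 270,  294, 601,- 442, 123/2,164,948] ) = [ - 442,-270, - 257,  21, 123/2,164,294, 533,601, 621.89,948]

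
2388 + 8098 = 10486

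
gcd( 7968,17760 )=96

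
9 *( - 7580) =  - 68220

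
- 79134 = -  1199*66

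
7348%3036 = 1276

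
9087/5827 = 1 + 3260/5827 = 1.56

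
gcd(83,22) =1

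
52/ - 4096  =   - 1  +  1011/1024 =- 0.01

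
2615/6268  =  2615/6268 = 0.42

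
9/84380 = 9/84380 =0.00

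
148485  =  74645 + 73840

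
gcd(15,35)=5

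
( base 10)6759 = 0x1A67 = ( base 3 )100021100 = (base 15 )2009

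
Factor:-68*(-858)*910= 53093040  =  2^4*3^1*5^1*7^1*11^1*13^2*17^1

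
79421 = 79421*1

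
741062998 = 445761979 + 295301019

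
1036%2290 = 1036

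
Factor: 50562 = 2^1*3^2* 53^2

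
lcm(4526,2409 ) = 149358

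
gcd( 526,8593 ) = 1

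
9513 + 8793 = 18306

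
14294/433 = 14294/433 = 33.01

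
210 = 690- 480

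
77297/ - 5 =-15460 + 3/5 = - 15459.40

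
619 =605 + 14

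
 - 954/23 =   -  42 + 12/23 = -41.48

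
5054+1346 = 6400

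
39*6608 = 257712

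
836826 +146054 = 982880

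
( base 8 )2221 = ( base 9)1538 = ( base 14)5d7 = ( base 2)10010010001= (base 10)1169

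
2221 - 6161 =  - 3940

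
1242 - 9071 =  - 7829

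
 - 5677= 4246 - 9923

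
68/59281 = 68/59281 =0.00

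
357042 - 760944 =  - 403902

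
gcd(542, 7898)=2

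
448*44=19712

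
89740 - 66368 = 23372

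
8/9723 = 8/9723 = 0.00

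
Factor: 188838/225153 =2^1 *13^1*31^(-1 ) = 26/31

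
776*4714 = 3658064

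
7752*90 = 697680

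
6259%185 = 154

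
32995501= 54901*601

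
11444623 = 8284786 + 3159837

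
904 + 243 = 1147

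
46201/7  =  6600 + 1/7 = 6600.14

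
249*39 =9711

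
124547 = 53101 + 71446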